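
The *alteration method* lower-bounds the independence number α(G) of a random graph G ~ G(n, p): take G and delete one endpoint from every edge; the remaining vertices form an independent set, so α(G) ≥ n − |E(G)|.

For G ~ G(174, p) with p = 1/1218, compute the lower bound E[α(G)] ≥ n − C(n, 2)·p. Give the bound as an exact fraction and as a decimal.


E[|E(G)|] = C(174, 2)·p = 15051 · (1/1218) = 173/14.
E[α(G)] ≥ n − E[|E(G)|] = 174 − 173/14 = 2263/14.
Numerically: ≈ 161.642857.
(This is only a lower bound; the true E[α(G)] may be larger.)

E[α(G)] ≥ 2263/14 ≈ 161.642857.


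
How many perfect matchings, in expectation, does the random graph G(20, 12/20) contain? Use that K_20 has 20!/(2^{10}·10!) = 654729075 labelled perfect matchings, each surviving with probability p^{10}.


K_20 has 20!/(2^{10}·10!) = 654729075 labelled perfect matchings.
For each such perfect matching H, let X_H = 1 if all 10 edges of H are present in G. Then P[X_H = 1] = p^{10} = (3/5)^{10} = 59049/9765625.
Summing the indicators: E[X] = Σ_H E[X_H] = 654729075 · p^{10} = 654729075 · 59049/9765625 = 1546443885987/390625.
Numerically: E[X] ≈ 3.9589e+06.

E[X] = 654729075 · (3/5)^{10} = 1546443885987/390625 ≈ 3.9589e+06.


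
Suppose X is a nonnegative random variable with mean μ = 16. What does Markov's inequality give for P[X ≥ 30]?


μ = E[X] = 16, a = 30.
Markov: P[X ≥ 30] ≤ μ/a = (16)/30 = 8/15.
Numerically: ≈ 0.53333.
(Since a = 30 > μ = 16.00000, the bound 8/15 is < 1 and informative.)

P[X ≥ 30] ≤ 8/15 ≈ 0.53333.


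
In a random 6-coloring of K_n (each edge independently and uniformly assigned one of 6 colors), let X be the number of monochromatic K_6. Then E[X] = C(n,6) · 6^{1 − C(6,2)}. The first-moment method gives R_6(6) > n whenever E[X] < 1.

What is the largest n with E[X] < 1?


We need C(n, 6) · 6^{1 − 15} < 1, i.e. C(n, 6) < 6^{15 − 1} = 78364164096.
Check values of n near the boundary:
  n = 194: C(194, 6) = 68482017072; 68482017072 < 78364164096? YES
  n = 195: C(195, 6) = 70656049360; 70656049360 < 78364164096? YES
  n = 196: C(196, 6) = 72887293024; 72887293024 < 78364164096? YES
  n = 197: C(197, 6) = 75176946208; 75176946208 < 78364164096? YES
  n = 198: C(198, 6) = 77526225777; 77526225777 < 78364164096? YES
  n = 199: C(199, 6) = 79936367511; 79936367511 < 78364164096? NO
  n = 200: C(200, 6) = 82408626300; 82408626300 < 78364164096? NO
The largest n with C(n, 6) < 78364164096 is n = 198 (where E[X] = 25842075259/26121388032 ≈ 0.9893071). Hence R_6(6) > 198, i.e. R_6(6) ≥ 199.

Largest n = 198; hence R_6(6) > 198.


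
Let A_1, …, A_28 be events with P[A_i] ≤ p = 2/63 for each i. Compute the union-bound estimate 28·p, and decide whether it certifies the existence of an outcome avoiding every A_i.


Union bound: P[∪_{i=1}^{28} A_i] ≤ Σ_i P[A_i] ≤ 28·p = 28·(2/63) = 8/9.
Numerically: 8/9 ≈ 0.88889.
Is 8/9 < 1? YES.
Since P[∪ A_i] ≤ 8/9 < 1, the complement has P[∩ A_i^c] ≥ 1 − 8/9 = 1/9 > 0, so some outcome avoids every A_i.

28·p = 8/9 ≈ 0.88889; existence CERTIFIED by the union bound.


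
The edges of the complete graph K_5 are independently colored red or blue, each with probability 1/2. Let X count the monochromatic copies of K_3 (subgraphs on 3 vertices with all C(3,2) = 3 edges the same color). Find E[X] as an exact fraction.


Let X = Σ_S X_S over the C(5, 3) = 10 subsets S of size 3, where X_S = 1 if the K_3 on S is monochromatic.
For a fixed S, the K_3 on S has C(3, 2) = 3 edges. P[all 3 edges red] = (1/2)^3, and likewise for blue, so P[monochromatic] = 2·(1/2)^3 = 2^{1 − 3} = 1/4.
By linearity: E[X] = C(5, 3) · 2^{1 − 3} = 10 · 1/4 = 5/2.
Numerically: E[X] ≈ 2.5000.

E[X] = C(5,3)·2^(1−C(3,2)) = 5/2 ≈ 2.5000.


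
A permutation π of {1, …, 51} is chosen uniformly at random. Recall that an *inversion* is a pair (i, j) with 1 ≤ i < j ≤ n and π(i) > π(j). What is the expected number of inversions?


Write X = Σ X_I over the C(51, 2) = 1275 pairs i < j, with X_I the indicator of one inversion.
There are 1275 indicators.
For each fixed pair i < j, the values π(i) and π(j) are two distinct elements of {1, …, 51} in uniformly random order; by symmetry P[π(i) > π(j)] = 1/2.
By linearity: E[X] = 1275 · (1/2) = C(51, 2) · (1/2) = 1275/2 = 1275/2 ≈ 637.500.

E[X] = 1275/2 = 637.500.


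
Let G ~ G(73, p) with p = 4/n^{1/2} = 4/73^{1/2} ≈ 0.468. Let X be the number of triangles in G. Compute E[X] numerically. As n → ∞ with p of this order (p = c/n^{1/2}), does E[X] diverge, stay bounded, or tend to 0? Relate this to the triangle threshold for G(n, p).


Number of potential triangles: C(73, 3) = 62196.
Each occurs with probability p³ ≈ (0.468)³ ≈ 1.02611e-01.
By linearity: E[X] = C(73, 3)·p³ ≈ 62196 · 1.02611e-01 ≈ 6382.020.
Since α = 1/2 < 1, p = c/n^{1/2} ≫ 1/n is above the triangle threshold p ~ 1/n. Asymptotically E[X] ~ (c³/6)·n^{3(1−α)} = (4³/6)·n^{1.5} → ∞; triangles are abundant w.h.p.

E[X] ≈ 6382.020; in regime p = Θ(1/n^{1/2}) E[X] diverges (above the triangle threshold p ~ 1/n).


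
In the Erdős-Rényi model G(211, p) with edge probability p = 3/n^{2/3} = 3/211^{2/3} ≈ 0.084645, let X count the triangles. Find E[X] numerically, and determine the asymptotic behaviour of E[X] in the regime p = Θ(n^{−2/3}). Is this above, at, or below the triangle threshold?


Number of potential triangles: C(211, 3) = 1543465.
Each occurs with probability p³ ≈ (0.084645)³ ≈ 6.0645538e-04.
By linearity: E[X] = C(211, 3)·p³ ≈ 1543465 · 6.0645538e-04 ≈ 936.04265.
Since α = 2/3 < 1, p = c/n^{2/3} ≫ 1/n is above the triangle threshold p ~ 1/n. Asymptotically E[X] ~ (c³/6)·n^{3(1−α)} = (3³/6)·n^{1} → ∞; triangles are abundant w.h.p.

E[X] ≈ 936.04265; in regime p = Θ(1/n^{2/3}) E[X] diverges (above the triangle threshold p ~ 1/n).


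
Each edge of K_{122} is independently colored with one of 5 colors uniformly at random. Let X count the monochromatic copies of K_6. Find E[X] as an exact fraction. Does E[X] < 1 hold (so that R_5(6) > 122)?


E[X] = C(122, 6) · 5^{1 − 15} = 4042116078 · 5^{−14} = 4042116078/6103515625.
As a reduced fraction: E[X] = 4042116078/6103515625 ≈ 0.6623.
Is E[X] < 1? YES.
Since E[X] < 1, there exists a 5-coloring of K_{122} with no monochromatic K_6; hence R_5(6) > 122.

E[X] = 4042116078/6103515625 ≈ 0.6623; E[X] < 1, so R_5(6) > 122.


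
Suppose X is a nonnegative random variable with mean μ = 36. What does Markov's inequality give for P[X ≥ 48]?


μ = E[X] = 36, a = 48.
Markov: P[X ≥ 48] ≤ μ/a = (36)/48 = 3/4.
Numerically: ≈ 0.75000.
(Since a = 48 > μ = 36.00000, the bound 3/4 is < 1 and informative.)

P[X ≥ 48] ≤ 3/4 ≈ 0.75000.


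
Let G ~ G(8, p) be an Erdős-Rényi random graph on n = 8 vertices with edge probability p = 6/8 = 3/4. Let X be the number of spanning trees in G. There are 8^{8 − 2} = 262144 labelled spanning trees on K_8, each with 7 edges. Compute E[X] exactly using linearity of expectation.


K_8 has 8^{8 − 2} = 262144 labelled spanning trees.
For each such spanning tree H, let X_H = 1 if all 7 edges of H are present in G. Then P[X_H = 1] = p^{7} = (3/4)^{7} = 2187/16384.
By linearity of expectation: E[X] = Σ_H E[X_H] = 262144 · p^{7} = 262144 · 2187/16384 = 34992.
Numerically: E[X] ≈ 34992.

E[X] = 262144 · (3/4)^{7} = 34992 ≈ 34992.


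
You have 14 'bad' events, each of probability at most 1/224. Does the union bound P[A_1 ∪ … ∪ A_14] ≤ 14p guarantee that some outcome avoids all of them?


Union bound: P[∪_{i=1}^{14} A_i] ≤ Σ_i P[A_i] ≤ 14·p = 14·(1/224) = 1/16.
Numerically: 1/16 ≈ 0.062500.
Is 1/16 < 1? YES.
Since P[∪ A_i] ≤ 1/16 < 1, the complement has P[∩ A_i^c] ≥ 1 − 1/16 = 15/16 > 0, so some outcome avoids every A_i.

14·p = 1/16 ≈ 0.062500; existence CERTIFIED by the union bound.


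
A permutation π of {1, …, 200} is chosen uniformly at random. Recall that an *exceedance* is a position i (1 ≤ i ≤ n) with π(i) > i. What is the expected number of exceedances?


Write X = Σ_{i=1}^{200} X_i, where X_i = 1_{π(i) > i}.
For each fixed i, π(i) is uniform over {1, …, 200} (marginal of a uniform permutation), so P[π(i) > i] = (n − i)/n. Summing: Σ_{i=1}^{200} (n − i)/n = (0 + 1 + … + 199)/200 = 200(200 − 1)/(2·200) = (200 − 1)/2.
Hence E[X] = Σ_{i=1}^{200} (200 − i)/200 = 199/2 ≈ 99.50000.

E[X] = 199/2 = 99.50000.


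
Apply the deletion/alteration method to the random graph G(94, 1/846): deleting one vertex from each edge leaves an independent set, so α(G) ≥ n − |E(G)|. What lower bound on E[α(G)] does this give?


E[|E(G)|] = C(94, 2)·p = 4371 · (1/846) = 31/6.
E[α(G)] ≥ n − E[|E(G)|] = 94 − 31/6 = 533/6.
Numerically: ≈ 88.83333.
(This is only a lower bound; the true E[α(G)] may be larger.)

E[α(G)] ≥ 533/6 ≈ 88.83333.


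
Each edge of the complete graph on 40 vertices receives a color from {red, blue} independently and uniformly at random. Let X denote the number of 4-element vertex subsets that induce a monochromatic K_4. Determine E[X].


Let X = Σ_S X_S over the C(40, 4) = 91390 subsets S of size 4, where X_S = 1 if the K_4 on S is monochromatic.
For a fixed S, the K_4 on S has C(4, 2) = 6 edges. P[all 6 edges red] = (1/2)^6, and likewise for blue, so P[monochromatic] = 2·(1/2)^6 = 2^{1 − 6} = 1/32.
By linearity of expectation: E[X] = C(40, 4) · 2^{1 − 6} = 91390 · 1/32 = 45695/16.
Numerically: E[X] ≈ 2855.938.

E[X] = C(40,4)·2^(1−C(4,2)) = 45695/16 ≈ 2855.938.


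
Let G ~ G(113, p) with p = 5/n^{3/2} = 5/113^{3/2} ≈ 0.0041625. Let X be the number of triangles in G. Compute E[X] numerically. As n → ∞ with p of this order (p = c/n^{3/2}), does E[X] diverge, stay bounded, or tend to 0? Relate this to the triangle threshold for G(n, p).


Number of potential triangles: C(113, 3) = 234136.
Each occurs with probability p³ ≈ (0.0041625)³ ≈ 7.2120216e-08.
By linearity: E[X] = C(113, 3)·p³ ≈ 234136 · 7.2120216e-08 ≈ 0.01689.
Since α = 3/2 > 1, p = c/n^{3/2} = o(1/n) is below the triangle threshold p ~ 1/n. Asymptotically E[X] ~ (c³/6)·n^{3(1−α)} = (5³/6)·n^{-1.5} → 0, so by Markov's inequality G has no triangles w.h.p.

E[X] ≈ 0.01689; in regime p = Θ(1/n^{3/2}) E[X] tends to 0 (below the triangle threshold p ~ 1/n).


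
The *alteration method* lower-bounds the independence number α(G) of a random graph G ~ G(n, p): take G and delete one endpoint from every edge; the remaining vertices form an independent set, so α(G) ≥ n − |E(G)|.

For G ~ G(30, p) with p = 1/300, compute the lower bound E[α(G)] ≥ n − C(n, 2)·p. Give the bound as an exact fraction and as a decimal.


E[|E(G)|] = C(30, 2)·p = 435 · (1/300) = 29/20.
E[α(G)] ≥ n − E[|E(G)|] = 30 − 29/20 = 571/20.
Numerically: ≈ 28.550.
(This is only a lower bound; the true E[α(G)] may be larger.)

E[α(G)] ≥ 571/20 ≈ 28.550.


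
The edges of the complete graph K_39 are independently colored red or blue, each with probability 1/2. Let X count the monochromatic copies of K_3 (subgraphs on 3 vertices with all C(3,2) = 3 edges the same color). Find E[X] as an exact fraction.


Let X = Σ_S X_S over the C(39, 3) = 9139 subsets S of size 3, where X_S = 1 if the K_3 on S is monochromatic.
For a fixed S, the K_3 on S has C(3, 2) = 3 edges. P[all 3 edges red] = (1/2)^3, and likewise for blue, so P[monochromatic] = 2·(1/2)^3 = 2^{1 − 3} = 1/4.
Summing: E[X] = C(39, 3) · 2^{1 − 3} = 9139 · 1/4 = 9139/4.
Numerically: E[X] ≈ 2284.750.

E[X] = C(39,3)·2^(1−C(3,2)) = 9139/4 ≈ 2284.750.


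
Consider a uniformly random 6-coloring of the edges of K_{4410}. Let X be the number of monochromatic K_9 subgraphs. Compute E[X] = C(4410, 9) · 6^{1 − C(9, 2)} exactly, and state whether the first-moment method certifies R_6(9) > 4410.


E[X] = C(4410, 9) · 6^{1 − 36} = 1724394906266704102180823710 · 6^{−35} = 1724394906266704102180823710/1719070799748422591028658176.
As a reduced fraction: E[X] = 862197453133352051090411855/859535399874211295514329088 ≈ 1.0031.
Is E[X] < 1? NO.
Since E[X] ≥ 1, the first-moment bound is inconclusive at n = 4410; it does NOT by itself certify R_6(9) > 4410.

E[X] = 862197453133352051090411855/859535399874211295514329088 ≈ 1.0031; E[X] ≥ 1; first-moment method inconclusive here.


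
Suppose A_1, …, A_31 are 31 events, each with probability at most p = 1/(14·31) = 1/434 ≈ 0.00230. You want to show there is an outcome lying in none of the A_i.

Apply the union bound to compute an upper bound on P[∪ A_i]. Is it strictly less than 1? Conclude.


Union bound: P[∪_{i=1}^{31} A_i] ≤ Σ_i P[A_i] ≤ 31·p = 31·(1/434) = 1/14.
Numerically: 1/14 ≈ 0.07143.
Is 1/14 < 1? YES.
Since P[∪ A_i] ≤ 1/14 < 1, the complement has P[∩ A_i^c] ≥ 1 − 1/14 = 13/14 > 0, so some outcome avoids every A_i.

31·p = 1/14 ≈ 0.07143; existence CERTIFIED by the union bound.


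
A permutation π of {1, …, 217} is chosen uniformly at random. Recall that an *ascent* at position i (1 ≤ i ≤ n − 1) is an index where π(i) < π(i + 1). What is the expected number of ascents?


Write X = Σ X_I over i = 1, …, 216, with X_I the indicator of one ascent.
There are 216 indicators.
For each fixed i, the pair (π(i), π(i+1)) is a uniformly random ordered pair of distinct values from {1, …, 217}; by symmetry P[π(i) < π(i+1)] = 1/2.
By linearity: E[X] = 216 · (1/2) = (217 − 1) · (1/2) = 108 ≈ 108.000000.

E[X] = 108 = 108.000000.


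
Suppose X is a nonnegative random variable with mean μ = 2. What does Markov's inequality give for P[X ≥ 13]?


μ = E[X] = 2, a = 13.
Markov: P[X ≥ 13] ≤ μ/a = (2)/13 = 2/13.
Numerically: ≈ 0.153846.
(Since a = 13 > μ = 2.000000, the bound 2/13 is < 1 and informative.)

P[X ≥ 13] ≤ 2/13 ≈ 0.153846.


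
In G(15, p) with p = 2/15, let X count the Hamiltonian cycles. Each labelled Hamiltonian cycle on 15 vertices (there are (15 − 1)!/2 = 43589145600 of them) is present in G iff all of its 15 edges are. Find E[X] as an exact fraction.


K_15 has (15 − 1)!/2 = 43589145600 labelled Hamiltonian cycles.
For each such Hamiltonian cycle H, let X_H = 1 if all 15 edges of H are present in G. Then P[X_H = 1] = p^{15} = (2/15)^{15} = 32768/437893890380859375.
Summing the indicators: E[X] = Σ_H E[X_H] = 43589145600 · p^{15} = 43589145600 · 32768/437893890380859375 = 235115905024/72081298828125.
Numerically: E[X] ≈ 0.00326.

E[X] = 43589145600 · (2/15)^{15} = 235115905024/72081298828125 ≈ 0.00326.


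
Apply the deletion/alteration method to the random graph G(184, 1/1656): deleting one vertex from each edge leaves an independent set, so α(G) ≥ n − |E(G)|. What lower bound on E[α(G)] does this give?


E[|E(G)|] = C(184, 2)·p = 16836 · (1/1656) = 61/6.
E[α(G)] ≥ n − E[|E(G)|] = 184 − 61/6 = 1043/6.
Numerically: ≈ 173.833.
(This is only a lower bound; the true E[α(G)] may be larger.)

E[α(G)] ≥ 1043/6 ≈ 173.833.


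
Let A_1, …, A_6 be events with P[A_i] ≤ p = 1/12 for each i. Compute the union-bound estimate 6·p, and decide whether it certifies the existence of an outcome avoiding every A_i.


Union bound: P[∪_{i=1}^{6} A_i] ≤ Σ_i P[A_i] ≤ 6·p = 6·(1/12) = 1/2.
Numerically: 1/2 ≈ 0.50000.
Is 1/2 < 1? YES.
Since P[∪ A_i] ≤ 1/2 < 1, the complement has P[∩ A_i^c] ≥ 1 − 1/2 = 1/2 > 0, so some outcome avoids every A_i.

6·p = 1/2 ≈ 0.50000; existence CERTIFIED by the union bound.


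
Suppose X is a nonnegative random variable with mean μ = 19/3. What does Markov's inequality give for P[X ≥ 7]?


μ = E[X] = 19/3, a = 7.
Markov: P[X ≥ 7] ≤ μ/a = (19/3)/7 = 19/21.
Numerically: ≈ 0.9048.
(Since a = 7 > μ = 6.3333, the bound 19/21 is < 1 and informative.)

P[X ≥ 7] ≤ 19/21 ≈ 0.9048.


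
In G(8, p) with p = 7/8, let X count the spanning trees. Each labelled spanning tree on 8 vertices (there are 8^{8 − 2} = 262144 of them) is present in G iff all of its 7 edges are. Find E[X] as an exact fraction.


K_8 has 8^{8 − 2} = 262144 labelled spanning trees.
For each such spanning tree H, let X_H = 1 if all 7 edges of H are present in G. Then P[X_H = 1] = p^{7} = (7/8)^{7} = 823543/2097152.
Summing the indicators: E[X] = Σ_H E[X_H] = 262144 · p^{7} = 262144 · 823543/2097152 = 823543/8.
Numerically: E[X] ≈ 1.0294e+05.

E[X] = 262144 · (7/8)^{7} = 823543/8 ≈ 1.0294e+05.


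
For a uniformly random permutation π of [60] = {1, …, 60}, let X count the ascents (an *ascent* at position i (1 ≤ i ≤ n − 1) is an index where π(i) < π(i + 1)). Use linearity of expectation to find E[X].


Write X = Σ X_I over i = 1, …, 59, with X_I the indicator of one ascent.
There are 59 indicators.
For each fixed i, the pair (π(i), π(i+1)) is a uniformly random ordered pair of distinct values from {1, …, 60}; by symmetry P[π(i) < π(i+1)] = 1/2.
By linearity: E[X] = 59 · (1/2) = (60 − 1) · (1/2) = 59/2 ≈ 29.500000.

E[X] = 59/2 = 29.500000.


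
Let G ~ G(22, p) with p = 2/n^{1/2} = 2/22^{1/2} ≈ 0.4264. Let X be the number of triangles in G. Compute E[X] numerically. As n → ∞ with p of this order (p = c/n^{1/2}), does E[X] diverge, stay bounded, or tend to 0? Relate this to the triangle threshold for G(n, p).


Number of potential triangles: C(22, 3) = 1540.
Each occurs with probability p³ ≈ (0.4264)³ ≈ 7.752753e-02.
By linearity: E[X] = C(22, 3)·p³ ≈ 1540 · 7.752753e-02 ≈ 119.3924.
Since α = 1/2 < 1, p = c/n^{1/2} ≫ 1/n is above the triangle threshold p ~ 1/n. Asymptotically E[X] ~ (c³/6)·n^{3(1−α)} = (2³/6)·n^{1.5} → ∞; triangles are abundant w.h.p.

E[X] ≈ 119.3924; in regime p = Θ(1/n^{1/2}) E[X] diverges (above the triangle threshold p ~ 1/n).


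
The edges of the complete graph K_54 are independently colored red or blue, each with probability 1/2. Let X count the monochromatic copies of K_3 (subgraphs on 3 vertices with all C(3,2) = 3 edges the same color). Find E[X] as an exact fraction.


Let X = Σ_S X_S over the C(54, 3) = 24804 subsets S of size 3, where X_S = 1 if the K_3 on S is monochromatic.
For a fixed S, the K_3 on S has C(3, 2) = 3 edges. P[all 3 edges red] = (1/2)^3, and likewise for blue, so P[monochromatic] = 2·(1/2)^3 = 2^{1 − 3} = 1/4.
Summing: E[X] = C(54, 3) · 2^{1 − 3} = 24804 · 1/4 = 6201.
Numerically: E[X] ≈ 6201.0000.

E[X] = C(54,3)·2^(1−C(3,2)) = 6201 ≈ 6201.0000.


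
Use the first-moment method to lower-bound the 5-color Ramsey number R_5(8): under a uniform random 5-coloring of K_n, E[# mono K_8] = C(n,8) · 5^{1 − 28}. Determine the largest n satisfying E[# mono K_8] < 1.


We need C(n, 8) · 5^{1 − 28} < 1, i.e. C(n, 8) < 5^{28 − 1} = 7450580596923828125.
Check values of n near the boundary:
  n = 862: C(862, 8) = 7317951015318931845; 7317951015318931845 < 7450580596923828125? YES
  n = 863: C(863, 8) = 7386423071602617757; 7386423071602617757 < 7450580596923828125? YES
  n = 864: C(864, 8) = 7455455062926006708; 7455455062926006708 < 7450580596923828125? NO
The largest n with C(n, 8) < 7450580596923828125 is n = 863 (where E[X] = 7386423071602617757/7450580596923828125 ≈ 0.991). Hence R_5(8) > 863, i.e. R_5(8) ≥ 864.

Largest n = 863; hence R_5(8) > 863.


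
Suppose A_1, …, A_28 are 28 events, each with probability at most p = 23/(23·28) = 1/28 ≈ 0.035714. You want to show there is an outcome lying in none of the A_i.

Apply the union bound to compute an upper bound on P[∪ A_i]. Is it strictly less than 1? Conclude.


Union bound: P[∪_{i=1}^{28} A_i] ≤ Σ_i P[A_i] ≤ 28·p = 28·(1/28) = 1.
Numerically: 1 ≈ 1.000000.
Is 1 < 1? NO.
Since the bound 1 is ≥ 1, the union bound is uninformative here; it does NOT by itself certify existence.

28·p = 1 ≈ 1.000000; existence NOT certified by the union bound.


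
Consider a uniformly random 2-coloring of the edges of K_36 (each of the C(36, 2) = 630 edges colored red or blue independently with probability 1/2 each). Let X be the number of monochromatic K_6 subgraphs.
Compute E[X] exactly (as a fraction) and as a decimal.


Let X = Σ_S X_S over the C(36, 6) = 1947792 subsets S of size 6, where X_S = 1 if the K_6 on S is monochromatic.
For a fixed S, the K_6 on S has C(6, 2) = 15 edges. P[all 15 edges red] = (1/2)^15, and likewise for blue, so P[monochromatic] = 2·(1/2)^15 = 2^{1 − 15} = 1/16384.
By linearity of expectation: E[X] = C(36, 6) · 2^{1 − 15} = 1947792 · 1/16384 = 121737/1024.
Numerically: E[X] ≈ 118.8838.

E[X] = C(36,6)·2^(1−C(6,2)) = 121737/1024 ≈ 118.8838.


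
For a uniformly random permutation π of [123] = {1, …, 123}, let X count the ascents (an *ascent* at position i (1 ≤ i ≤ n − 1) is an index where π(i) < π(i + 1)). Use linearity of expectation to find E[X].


Write X = Σ X_I over i = 1, …, 122, with X_I the indicator of one ascent.
There are 122 indicators.
For each fixed i, the pair (π(i), π(i+1)) is a uniformly random ordered pair of distinct values from {1, …, 123}; by symmetry P[π(i) < π(i+1)] = 1/2.
By linearity: E[X] = 122 · (1/2) = (123 − 1) · (1/2) = 61 ≈ 61.000000.

E[X] = 61 = 61.000000.


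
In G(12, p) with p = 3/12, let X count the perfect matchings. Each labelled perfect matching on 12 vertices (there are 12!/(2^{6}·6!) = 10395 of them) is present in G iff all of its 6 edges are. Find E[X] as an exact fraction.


K_12 has 12!/(2^{6}·6!) = 10395 labelled perfect matchings.
For each such perfect matching H, let X_H = 1 if all 6 edges of H are present in G. Then P[X_H = 1] = p^{6} = (1/4)^{6} = 1/4096.
Summing the indicators: E[X] = Σ_H E[X_H] = 10395 · p^{6} = 10395 · 1/4096 = 10395/4096.
Numerically: E[X] ≈ 2.54.

E[X] = 10395 · (1/4)^{6} = 10395/4096 ≈ 2.54.


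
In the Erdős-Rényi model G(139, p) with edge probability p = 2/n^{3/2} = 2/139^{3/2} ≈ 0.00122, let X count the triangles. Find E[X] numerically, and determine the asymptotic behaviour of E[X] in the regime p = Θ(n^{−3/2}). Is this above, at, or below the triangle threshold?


Number of potential triangles: C(139, 3) = 437989.
Each occurs with probability p³ ≈ (0.00122)³ ≈ 1.817705e-09.
By linearity: E[X] = C(139, 3)·p³ ≈ 437989 · 1.817705e-09 ≈ 0.0008.
Since α = 3/2 > 1, p = c/n^{3/2} = o(1/n) is below the triangle threshold p ~ 1/n. Asymptotically E[X] ~ (c³/6)·n^{3(1−α)} = (2³/6)·n^{-1.5} → 0, so by Markov's inequality G has no triangles w.h.p.

E[X] ≈ 0.0008; in regime p = Θ(1/n^{3/2}) E[X] tends to 0 (below the triangle threshold p ~ 1/n).


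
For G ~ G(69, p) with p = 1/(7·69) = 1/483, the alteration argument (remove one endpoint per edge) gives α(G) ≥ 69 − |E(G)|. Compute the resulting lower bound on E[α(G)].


E[|E(G)|] = C(69, 2)·p = 2346 · (1/483) = 34/7.
E[α(G)] ≥ n − E[|E(G)|] = 69 − 34/7 = 449/7.
Numerically: ≈ 64.143.
(This is only a lower bound; the true E[α(G)] may be larger.)

E[α(G)] ≥ 449/7 ≈ 64.143.


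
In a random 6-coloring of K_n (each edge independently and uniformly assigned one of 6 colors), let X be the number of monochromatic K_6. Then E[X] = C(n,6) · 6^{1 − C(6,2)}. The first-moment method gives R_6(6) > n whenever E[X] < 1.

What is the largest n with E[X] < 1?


We need C(n, 6) · 6^{1 − 15} < 1, i.e. C(n, 6) < 6^{15 − 1} = 78364164096.
Check values of n near the boundary:
  n = 197: C(197, 6) = 75176946208; 75176946208 < 78364164096? YES
  n = 198: C(198, 6) = 77526225777; 77526225777 < 78364164096? YES
  n = 199: C(199, 6) = 79936367511; 79936367511 < 78364164096? NO
  n = 200: C(200, 6) = 82408626300; 82408626300 < 78364164096? NO
The largest n with C(n, 6) < 78364164096 is n = 198 (where E[X] = 25842075259/26121388032 ≈ 0.9893071). Hence R_6(6) > 198, i.e. R_6(6) ≥ 199.

Largest n = 198; hence R_6(6) > 198.


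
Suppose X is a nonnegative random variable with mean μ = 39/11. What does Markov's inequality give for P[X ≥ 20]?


μ = E[X] = 39/11, a = 20.
Markov: P[X ≥ 20] ≤ μ/a = (39/11)/20 = 39/220.
Numerically: ≈ 0.177273.
(Since a = 20 > μ = 3.545455, the bound 39/220 is < 1 and informative.)

P[X ≥ 20] ≤ 39/220 ≈ 0.177273.


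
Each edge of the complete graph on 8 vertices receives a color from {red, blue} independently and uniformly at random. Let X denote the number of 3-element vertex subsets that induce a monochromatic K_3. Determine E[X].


Let X = Σ_S X_S over the C(8, 3) = 56 subsets S of size 3, where X_S = 1 if the K_3 on S is monochromatic.
For a fixed S, the K_3 on S has C(3, 2) = 3 edges. P[all 3 edges red] = (1/2)^3, and likewise for blue, so P[monochromatic] = 2·(1/2)^3 = 2^{1 − 3} = 1/4.
Summing: E[X] = C(8, 3) · 2^{1 − 3} = 56 · 1/4 = 14.
Numerically: E[X] ≈ 14.00000.

E[X] = C(8,3)·2^(1−C(3,2)) = 14 ≈ 14.00000.


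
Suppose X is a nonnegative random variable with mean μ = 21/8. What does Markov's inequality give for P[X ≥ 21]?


μ = E[X] = 21/8, a = 21.
Markov: P[X ≥ 21] ≤ μ/a = (21/8)/21 = 1/8.
Numerically: ≈ 0.125000.
(Since a = 21 > μ = 2.625000, the bound 1/8 is < 1 and informative.)

P[X ≥ 21] ≤ 1/8 ≈ 0.125000.


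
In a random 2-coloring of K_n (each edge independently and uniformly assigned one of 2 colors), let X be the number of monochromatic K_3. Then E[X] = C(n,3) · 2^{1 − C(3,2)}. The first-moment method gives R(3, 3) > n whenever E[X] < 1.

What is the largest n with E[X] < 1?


We need C(n, 3) · 2^{1 − 3} < 1, i.e. C(n, 3) < 2^{3 − 1} = 4.
Check values of n near the boundary:
  n = 3: C(3, 3) = 1; 1 < 4? YES
  n = 4: C(4, 3) = 4; 4 < 4? NO
  n = 5: C(5, 3) = 10; 10 < 4? NO
The largest n with C(n, 3) < 4 is n = 3 (where E[X] = 1/4 ≈ 0.2500). Hence R(3, 3) > 3, i.e. R(3, 3) ≥ 4.

Largest n = 3; hence R(3, 3) > 3.


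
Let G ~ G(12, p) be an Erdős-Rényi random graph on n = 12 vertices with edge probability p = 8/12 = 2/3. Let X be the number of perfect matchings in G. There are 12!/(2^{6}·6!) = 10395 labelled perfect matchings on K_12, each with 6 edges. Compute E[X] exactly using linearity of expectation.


K_12 has 12!/(2^{6}·6!) = 10395 labelled perfect matchings.
For each such perfect matching H, let X_H = 1 if all 6 edges of H are present in G. Then P[X_H = 1] = p^{6} = (2/3)^{6} = 64/729.
Summing the indicators: E[X] = Σ_H E[X_H] = 10395 · p^{6} = 10395 · 64/729 = 24640/27.
Numerically: E[X] ≈ 912.59.

E[X] = 10395 · (2/3)^{6} = 24640/27 ≈ 912.59.


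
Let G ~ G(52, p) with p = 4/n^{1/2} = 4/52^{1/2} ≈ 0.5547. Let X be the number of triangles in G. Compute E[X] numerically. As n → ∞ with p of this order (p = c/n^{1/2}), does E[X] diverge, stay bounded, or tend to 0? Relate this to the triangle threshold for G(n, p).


Number of potential triangles: C(52, 3) = 22100.
Each occurs with probability p³ ≈ (0.5547)³ ≈ 1.7067698e-01.
By linearity: E[X] = C(52, 3)·p³ ≈ 22100 · 1.7067698e-01 ≈ 3771.96133.
Since α = 1/2 < 1, p = c/n^{1/2} ≫ 1/n is above the triangle threshold p ~ 1/n. Asymptotically E[X] ~ (c³/6)·n^{3(1−α)} = (4³/6)·n^{1.5} → ∞; triangles are abundant w.h.p.

E[X] ≈ 3771.96133; in regime p = Θ(1/n^{1/2}) E[X] diverges (above the triangle threshold p ~ 1/n).


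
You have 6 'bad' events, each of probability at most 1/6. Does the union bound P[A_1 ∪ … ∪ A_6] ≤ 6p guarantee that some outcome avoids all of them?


Union bound: P[∪_{i=1}^{6} A_i] ≤ Σ_i P[A_i] ≤ 6·p = 6·(1/6) = 1.
Numerically: 1 ≈ 1.00000.
Is 1 < 1? NO.
Since the bound 1 is ≥ 1, the union bound is uninformative here; it does NOT by itself certify existence.

6·p = 1 ≈ 1.00000; existence NOT certified by the union bound.


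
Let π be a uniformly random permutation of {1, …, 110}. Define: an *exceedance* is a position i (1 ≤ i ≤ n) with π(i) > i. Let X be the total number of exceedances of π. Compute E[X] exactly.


Write X = Σ_{i=1}^{110} X_i, where X_i = 1_{π(i) > i}.
For each fixed i, π(i) is uniform over {1, …, 110} (marginal of a uniform permutation), so P[π(i) > i] = (n − i)/n. Summing: Σ_{i=1}^{110} (n − i)/n = (0 + 1 + … + 109)/110 = 110(110 − 1)/(2·110) = (110 − 1)/2.
Hence E[X] = Σ_{i=1}^{110} (110 − i)/110 = 109/2 ≈ 54.500.

E[X] = 109/2 = 54.500.


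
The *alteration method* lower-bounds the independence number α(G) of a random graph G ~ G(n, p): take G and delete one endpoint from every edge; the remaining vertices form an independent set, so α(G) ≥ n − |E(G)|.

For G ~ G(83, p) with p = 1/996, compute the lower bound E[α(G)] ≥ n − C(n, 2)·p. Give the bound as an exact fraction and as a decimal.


E[|E(G)|] = C(83, 2)·p = 3403 · (1/996) = 41/12.
E[α(G)] ≥ n − E[|E(G)|] = 83 − 41/12 = 955/12.
Numerically: ≈ 79.583333.
(This is only a lower bound; the true E[α(G)] may be larger.)

E[α(G)] ≥ 955/12 ≈ 79.583333.


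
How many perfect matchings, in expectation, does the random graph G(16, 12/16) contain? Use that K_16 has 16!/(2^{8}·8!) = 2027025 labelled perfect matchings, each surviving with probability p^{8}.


K_16 has 16!/(2^{8}·8!) = 2027025 labelled perfect matchings.
For each such perfect matching H, let X_H = 1 if all 8 edges of H are present in G. Then P[X_H = 1] = p^{8} = (3/4)^{8} = 6561/65536.
By linearity of expectation: E[X] = Σ_H E[X_H] = 2027025 · p^{8} = 2027025 · 6561/65536 = 13299311025/65536.
Numerically: E[X] ≈ 2.0293e+05.

E[X] = 2027025 · (3/4)^{8} = 13299311025/65536 ≈ 2.0293e+05.


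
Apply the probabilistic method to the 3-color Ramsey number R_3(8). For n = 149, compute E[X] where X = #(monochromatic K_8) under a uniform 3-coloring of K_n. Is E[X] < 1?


E[X] = C(149, 8) · 3^{1 − 28} = 4976826800946 · 3^{−27} = 4976826800946/7625597484987.
As a reduced fraction: E[X] = 1658942266982/2541865828329 ≈ 0.6526.
Is E[X] < 1? YES.
Since E[X] < 1, there exists a 3-coloring of K_{149} with no monochromatic K_8; hence R_3(8) > 149.

E[X] = 1658942266982/2541865828329 ≈ 0.6526; E[X] < 1, so R_3(8) > 149.


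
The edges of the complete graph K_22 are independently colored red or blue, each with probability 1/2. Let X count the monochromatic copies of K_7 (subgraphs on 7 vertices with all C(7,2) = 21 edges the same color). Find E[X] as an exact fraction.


Let X = Σ_S X_S over the C(22, 7) = 170544 subsets S of size 7, where X_S = 1 if the K_7 on S is monochromatic.
For a fixed S, the K_7 on S has C(7, 2) = 21 edges. P[all 21 edges red] = (1/2)^21, and likewise for blue, so P[monochromatic] = 2·(1/2)^21 = 2^{1 − 21} = 1/1048576.
By linearity of expectation: E[X] = C(22, 7) · 2^{1 − 21} = 170544 · 1/1048576 = 10659/65536.
Numerically: E[X] ≈ 0.16264.

E[X] = C(22,7)·2^(1−C(7,2)) = 10659/65536 ≈ 0.16264.


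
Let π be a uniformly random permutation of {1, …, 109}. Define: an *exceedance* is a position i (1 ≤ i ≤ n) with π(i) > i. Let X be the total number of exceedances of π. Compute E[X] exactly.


Write X = Σ_{i=1}^{109} X_i, where X_i = 1_{π(i) > i}.
For each fixed i, π(i) is uniform over {1, …, 109} (marginal of a uniform permutation), so P[π(i) > i] = (n − i)/n. Summing: Σ_{i=1}^{109} (n − i)/n = (0 + 1 + … + 108)/109 = 109(109 − 1)/(2·109) = (109 − 1)/2.
Hence E[X] = Σ_{i=1}^{109} (109 − i)/109 = 54 ≈ 54.00000.

E[X] = 54 = 54.00000.


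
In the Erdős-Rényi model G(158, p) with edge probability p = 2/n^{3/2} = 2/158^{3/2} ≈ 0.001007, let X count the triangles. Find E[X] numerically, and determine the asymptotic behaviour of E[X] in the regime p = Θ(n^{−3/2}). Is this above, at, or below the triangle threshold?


Number of potential triangles: C(158, 3) = 644956.
Each occurs with probability p³ ≈ (0.001007)³ ≈ 1.021252e-09.
By linearity: E[X] = C(158, 3)·p³ ≈ 644956 · 1.021252e-09 ≈ 0.0007.
Since α = 3/2 > 1, p = c/n^{3/2} = o(1/n) is below the triangle threshold p ~ 1/n. Asymptotically E[X] ~ (c³/6)·n^{3(1−α)} = (2³/6)·n^{-1.5} → 0, so by Markov's inequality G has no triangles w.h.p.

E[X] ≈ 0.0007; in regime p = Θ(1/n^{3/2}) E[X] tends to 0 (below the triangle threshold p ~ 1/n).


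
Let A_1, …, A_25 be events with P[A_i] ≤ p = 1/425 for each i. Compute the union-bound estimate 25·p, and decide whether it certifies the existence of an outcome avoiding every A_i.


Union bound: P[∪_{i=1}^{25} A_i] ≤ Σ_i P[A_i] ≤ 25·p = 25·(1/425) = 1/17.
Numerically: 1/17 ≈ 0.0588.
Is 1/17 < 1? YES.
Since P[∪ A_i] ≤ 1/17 < 1, the complement has P[∩ A_i^c] ≥ 1 − 1/17 = 16/17 > 0, so some outcome avoids every A_i.

25·p = 1/17 ≈ 0.0588; existence CERTIFIED by the union bound.


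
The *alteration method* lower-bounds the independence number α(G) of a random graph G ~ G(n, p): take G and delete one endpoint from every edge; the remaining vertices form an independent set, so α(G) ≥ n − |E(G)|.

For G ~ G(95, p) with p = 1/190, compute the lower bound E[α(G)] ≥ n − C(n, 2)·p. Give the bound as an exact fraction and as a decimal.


E[|E(G)|] = C(95, 2)·p = 4465 · (1/190) = 47/2.
E[α(G)] ≥ n − E[|E(G)|] = 95 − 47/2 = 143/2.
Numerically: ≈ 71.500.
(This is only a lower bound; the true E[α(G)] may be larger.)

E[α(G)] ≥ 143/2 ≈ 71.500.


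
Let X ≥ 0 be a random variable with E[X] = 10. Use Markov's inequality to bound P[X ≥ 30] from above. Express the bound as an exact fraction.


μ = E[X] = 10, a = 30.
Markov: P[X ≥ 30] ≤ μ/a = (10)/30 = 1/3.
Numerically: ≈ 0.333.
(Since a = 30 > μ = 10.000, the bound 1/3 is < 1 and informative.)

P[X ≥ 30] ≤ 1/3 ≈ 0.333.


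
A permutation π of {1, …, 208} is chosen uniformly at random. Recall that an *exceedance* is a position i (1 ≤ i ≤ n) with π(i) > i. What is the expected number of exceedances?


Write X = Σ_{i=1}^{208} X_i, where X_i = 1_{π(i) > i}.
For each fixed i, π(i) is uniform over {1, …, 208} (marginal of a uniform permutation), so P[π(i) > i] = (n − i)/n. Summing: Σ_{i=1}^{208} (n − i)/n = (0 + 1 + … + 207)/208 = 208(208 − 1)/(2·208) = (208 − 1)/2.
Hence E[X] = Σ_{i=1}^{208} (208 − i)/208 = 207/2 ≈ 103.500.

E[X] = 207/2 = 103.500.


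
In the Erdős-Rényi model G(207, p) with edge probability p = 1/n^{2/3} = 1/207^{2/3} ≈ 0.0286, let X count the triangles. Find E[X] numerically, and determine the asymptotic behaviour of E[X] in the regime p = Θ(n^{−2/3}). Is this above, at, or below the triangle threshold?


Number of potential triangles: C(207, 3) = 1456935.
Each occurs with probability p³ ≈ (0.0286)³ ≈ 2.33378e-05.
By linearity: E[X] = C(207, 3)·p³ ≈ 1456935 · 2.33378e-05 ≈ 34.002.
Since α = 2/3 < 1, p = c/n^{2/3} ≫ 1/n is above the triangle threshold p ~ 1/n. Asymptotically E[X] ~ (c³/6)·n^{3(1−α)} = (1³/6)·n^{1} → ∞; triangles are abundant w.h.p.

E[X] ≈ 34.002; in regime p = Θ(1/n^{2/3}) E[X] diverges (above the triangle threshold p ~ 1/n).


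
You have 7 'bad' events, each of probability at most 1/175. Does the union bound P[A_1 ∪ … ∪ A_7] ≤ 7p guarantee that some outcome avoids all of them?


Union bound: P[∪_{i=1}^{7} A_i] ≤ Σ_i P[A_i] ≤ 7·p = 7·(1/175) = 1/25.
Numerically: 1/25 ≈ 0.0400.
Is 1/25 < 1? YES.
Since P[∪ A_i] ≤ 1/25 < 1, the complement has P[∩ A_i^c] ≥ 1 − 1/25 = 24/25 > 0, so some outcome avoids every A_i.

7·p = 1/25 ≈ 0.0400; existence CERTIFIED by the union bound.


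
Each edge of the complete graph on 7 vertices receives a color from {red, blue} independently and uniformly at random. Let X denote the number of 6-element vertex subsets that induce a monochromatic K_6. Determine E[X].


Let X = Σ_S X_S over the C(7, 6) = 7 subsets S of size 6, where X_S = 1 if the K_6 on S is monochromatic.
For a fixed S, the K_6 on S has C(6, 2) = 15 edges. P[all 15 edges red] = (1/2)^15, and likewise for blue, so P[monochromatic] = 2·(1/2)^15 = 2^{1 − 15} = 1/16384.
By linearity: E[X] = C(7, 6) · 2^{1 − 15} = 7 · 1/16384 = 7/16384.
Numerically: E[X] ≈ 0.000.

E[X] = C(7,6)·2^(1−C(6,2)) = 7/16384 ≈ 0.000.


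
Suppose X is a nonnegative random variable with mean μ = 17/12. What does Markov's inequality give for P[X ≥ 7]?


μ = E[X] = 17/12, a = 7.
Markov: P[X ≥ 7] ≤ μ/a = (17/12)/7 = 17/84.
Numerically: ≈ 0.202.
(Since a = 7 > μ = 1.417, the bound 17/84 is < 1 and informative.)

P[X ≥ 7] ≤ 17/84 ≈ 0.202.


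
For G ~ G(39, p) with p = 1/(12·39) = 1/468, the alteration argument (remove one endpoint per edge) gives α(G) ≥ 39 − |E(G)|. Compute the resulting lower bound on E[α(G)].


E[|E(G)|] = C(39, 2)·p = 741 · (1/468) = 19/12.
E[α(G)] ≥ n − E[|E(G)|] = 39 − 19/12 = 449/12.
Numerically: ≈ 37.417.
(This is only a lower bound; the true E[α(G)] may be larger.)

E[α(G)] ≥ 449/12 ≈ 37.417.


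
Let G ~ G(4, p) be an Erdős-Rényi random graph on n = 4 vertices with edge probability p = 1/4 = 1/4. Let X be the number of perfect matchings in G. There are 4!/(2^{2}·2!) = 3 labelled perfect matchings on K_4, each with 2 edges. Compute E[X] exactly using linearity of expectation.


K_4 has 4!/(2^{2}·2!) = 3 labelled perfect matchings.
For each such perfect matching H, let X_H = 1 if all 2 edges of H are present in G. Then P[X_H = 1] = p^{2} = (1/4)^{2} = 1/16.
Summing the indicators: E[X] = Σ_H E[X_H] = 3 · p^{2} = 3 · 1/16 = 3/16.
Numerically: E[X] ≈ 0.188.

E[X] = 3 · (1/4)^{2} = 3/16 ≈ 0.188.


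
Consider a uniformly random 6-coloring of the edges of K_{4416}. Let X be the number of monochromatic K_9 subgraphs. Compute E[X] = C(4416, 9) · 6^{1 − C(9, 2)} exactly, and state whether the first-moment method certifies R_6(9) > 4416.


E[X] = C(4416, 9) · 6^{1 − 36} = 1745644609681318303205765440 · 6^{−35} = 1745644609681318303205765440/1719070799748422591028658176.
As a reduced fraction: E[X] = 27275697026270598487590085/26860481246069102984822784 ≈ 1.015458.
Is E[X] < 1? NO.
Since E[X] ≥ 1, the first-moment bound is inconclusive at n = 4416; it does NOT by itself certify R_6(9) > 4416.

E[X] = 27275697026270598487590085/26860481246069102984822784 ≈ 1.015458; E[X] ≥ 1; first-moment method inconclusive here.


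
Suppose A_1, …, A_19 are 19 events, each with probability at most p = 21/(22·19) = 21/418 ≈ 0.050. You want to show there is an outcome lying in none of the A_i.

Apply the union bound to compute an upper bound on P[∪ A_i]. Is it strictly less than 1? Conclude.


Union bound: P[∪_{i=1}^{19} A_i] ≤ Σ_i P[A_i] ≤ 19·p = 19·(21/418) = 21/22.
Numerically: 21/22 ≈ 0.955.
Is 21/22 < 1? YES.
Since P[∪ A_i] ≤ 21/22 < 1, the complement has P[∩ A_i^c] ≥ 1 − 21/22 = 1/22 > 0, so some outcome avoids every A_i.

19·p = 21/22 ≈ 0.955; existence CERTIFIED by the union bound.


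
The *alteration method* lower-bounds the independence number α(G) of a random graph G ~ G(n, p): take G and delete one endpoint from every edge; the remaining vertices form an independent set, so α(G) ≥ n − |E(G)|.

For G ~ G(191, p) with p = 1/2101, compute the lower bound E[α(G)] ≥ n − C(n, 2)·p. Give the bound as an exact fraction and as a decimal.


E[|E(G)|] = C(191, 2)·p = 18145 · (1/2101) = 95/11.
E[α(G)] ≥ n − E[|E(G)|] = 191 − 95/11 = 2006/11.
Numerically: ≈ 182.363636.
(This is only a lower bound; the true E[α(G)] may be larger.)

E[α(G)] ≥ 2006/11 ≈ 182.363636.


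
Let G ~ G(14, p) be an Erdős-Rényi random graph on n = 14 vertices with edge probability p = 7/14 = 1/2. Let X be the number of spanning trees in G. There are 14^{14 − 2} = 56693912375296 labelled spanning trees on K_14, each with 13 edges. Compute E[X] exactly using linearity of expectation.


K_14 has 14^{14 − 2} = 56693912375296 labelled spanning trees.
For each such spanning tree H, let X_H = 1 if all 13 edges of H are present in G. Then P[X_H = 1] = p^{13} = (1/2)^{13} = 1/8192.
Summing the indicators: E[X] = Σ_H E[X_H] = 56693912375296 · p^{13} = 56693912375296 · 1/8192 = 13841287201/2.
Numerically: E[X] ≈ 6.92e+09.

E[X] = 56693912375296 · (1/2)^{13} = 13841287201/2 ≈ 6.92e+09.
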